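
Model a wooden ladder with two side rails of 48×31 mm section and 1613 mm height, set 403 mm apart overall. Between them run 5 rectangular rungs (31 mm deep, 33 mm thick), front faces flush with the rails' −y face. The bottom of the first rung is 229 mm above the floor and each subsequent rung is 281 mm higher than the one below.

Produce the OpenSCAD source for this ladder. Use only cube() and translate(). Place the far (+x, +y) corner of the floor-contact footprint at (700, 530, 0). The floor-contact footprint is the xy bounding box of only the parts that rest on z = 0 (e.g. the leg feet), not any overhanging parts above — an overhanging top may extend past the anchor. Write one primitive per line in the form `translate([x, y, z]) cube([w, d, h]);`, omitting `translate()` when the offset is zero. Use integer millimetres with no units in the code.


translate([297, 499, 0]) cube([48, 31, 1613]);
translate([652, 499, 0]) cube([48, 31, 1613]);
translate([345, 499, 229]) cube([307, 31, 33]);
translate([345, 499, 510]) cube([307, 31, 33]);
translate([345, 499, 791]) cube([307, 31, 33]);
translate([345, 499, 1072]) cube([307, 31, 33]);
translate([345, 499, 1353]) cube([307, 31, 33]);


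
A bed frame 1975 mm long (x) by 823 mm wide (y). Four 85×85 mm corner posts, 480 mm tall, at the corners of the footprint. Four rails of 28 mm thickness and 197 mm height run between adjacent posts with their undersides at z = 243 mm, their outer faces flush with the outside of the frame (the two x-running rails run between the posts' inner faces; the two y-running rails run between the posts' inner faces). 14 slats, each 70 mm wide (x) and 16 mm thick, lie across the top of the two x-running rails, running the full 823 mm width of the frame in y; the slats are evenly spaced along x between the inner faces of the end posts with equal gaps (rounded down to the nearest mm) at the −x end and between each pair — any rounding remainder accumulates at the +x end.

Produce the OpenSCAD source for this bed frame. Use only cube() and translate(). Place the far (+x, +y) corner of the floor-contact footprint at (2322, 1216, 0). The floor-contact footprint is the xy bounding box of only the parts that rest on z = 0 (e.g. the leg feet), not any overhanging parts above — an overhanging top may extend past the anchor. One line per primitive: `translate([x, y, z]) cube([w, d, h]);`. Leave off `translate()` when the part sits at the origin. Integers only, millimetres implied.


translate([347, 393, 0]) cube([85, 85, 480]);
translate([347, 1131, 0]) cube([85, 85, 480]);
translate([2237, 393, 0]) cube([85, 85, 480]);
translate([2237, 1131, 0]) cube([85, 85, 480]);
translate([432, 393, 243]) cube([1805, 28, 197]);
translate([432, 1188, 243]) cube([1805, 28, 197]);
translate([347, 478, 243]) cube([28, 653, 197]);
translate([2294, 478, 243]) cube([28, 653, 197]);
translate([487, 393, 440]) cube([70, 823, 16]);
translate([612, 393, 440]) cube([70, 823, 16]);
translate([737, 393, 440]) cube([70, 823, 16]);
translate([862, 393, 440]) cube([70, 823, 16]);
translate([987, 393, 440]) cube([70, 823, 16]);
translate([1112, 393, 440]) cube([70, 823, 16]);
translate([1237, 393, 440]) cube([70, 823, 16]);
translate([1362, 393, 440]) cube([70, 823, 16]);
translate([1487, 393, 440]) cube([70, 823, 16]);
translate([1612, 393, 440]) cube([70, 823, 16]);
translate([1737, 393, 440]) cube([70, 823, 16]);
translate([1862, 393, 440]) cube([70, 823, 16]);
translate([1987, 393, 440]) cube([70, 823, 16]);
translate([2112, 393, 440]) cube([70, 823, 16]);


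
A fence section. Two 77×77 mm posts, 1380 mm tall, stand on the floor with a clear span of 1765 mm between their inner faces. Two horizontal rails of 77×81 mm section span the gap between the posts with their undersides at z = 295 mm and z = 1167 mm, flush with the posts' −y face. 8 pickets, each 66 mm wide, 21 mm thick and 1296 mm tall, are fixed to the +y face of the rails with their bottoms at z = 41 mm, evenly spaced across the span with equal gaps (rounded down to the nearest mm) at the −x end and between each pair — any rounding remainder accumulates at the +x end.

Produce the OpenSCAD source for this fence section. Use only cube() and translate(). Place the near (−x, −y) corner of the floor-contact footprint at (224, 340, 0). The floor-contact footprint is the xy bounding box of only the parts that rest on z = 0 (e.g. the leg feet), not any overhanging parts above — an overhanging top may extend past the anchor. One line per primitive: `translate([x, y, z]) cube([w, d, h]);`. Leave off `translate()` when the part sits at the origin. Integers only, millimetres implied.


translate([224, 340, 0]) cube([77, 77, 1380]);
translate([2066, 340, 0]) cube([77, 77, 1380]);
translate([301, 340, 295]) cube([1765, 77, 81]);
translate([301, 340, 1167]) cube([1765, 77, 81]);
translate([438, 417, 41]) cube([66, 21, 1296]);
translate([641, 417, 41]) cube([66, 21, 1296]);
translate([844, 417, 41]) cube([66, 21, 1296]);
translate([1047, 417, 41]) cube([66, 21, 1296]);
translate([1250, 417, 41]) cube([66, 21, 1296]);
translate([1453, 417, 41]) cube([66, 21, 1296]);
translate([1656, 417, 41]) cube([66, 21, 1296]);
translate([1859, 417, 41]) cube([66, 21, 1296]);


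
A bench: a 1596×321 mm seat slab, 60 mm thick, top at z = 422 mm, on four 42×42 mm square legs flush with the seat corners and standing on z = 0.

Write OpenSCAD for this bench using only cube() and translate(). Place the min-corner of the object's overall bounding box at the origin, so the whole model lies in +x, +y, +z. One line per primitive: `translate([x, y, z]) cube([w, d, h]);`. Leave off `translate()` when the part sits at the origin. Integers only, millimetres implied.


translate([0, 0, 362]) cube([1596, 321, 60]);
cube([42, 42, 362]);
translate([0, 279, 0]) cube([42, 42, 362]);
translate([1554, 0, 0]) cube([42, 42, 362]);
translate([1554, 279, 0]) cube([42, 42, 362]);


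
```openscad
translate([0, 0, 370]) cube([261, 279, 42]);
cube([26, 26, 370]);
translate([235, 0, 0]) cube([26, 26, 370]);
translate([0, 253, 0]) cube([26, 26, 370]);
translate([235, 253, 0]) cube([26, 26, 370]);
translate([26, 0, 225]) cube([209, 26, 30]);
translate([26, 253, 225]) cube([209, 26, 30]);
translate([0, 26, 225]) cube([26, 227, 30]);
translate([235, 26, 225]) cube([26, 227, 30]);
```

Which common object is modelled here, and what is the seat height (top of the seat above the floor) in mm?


A stool. The seat height is 412 mm.

A 261×279×42 slab at z = 370 on four corner posts — a stool. The seat top is 370 + 42 = 412 mm.


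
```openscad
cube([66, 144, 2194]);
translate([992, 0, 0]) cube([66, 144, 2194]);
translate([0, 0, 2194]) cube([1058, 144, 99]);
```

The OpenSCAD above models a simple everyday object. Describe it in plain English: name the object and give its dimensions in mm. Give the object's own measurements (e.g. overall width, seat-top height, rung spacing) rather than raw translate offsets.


A door frame. The clear opening is 926 mm wide and 2194 mm high. Two 66 mm wide jambs, 144 mm deep, stand either side of the opening from the floor to the top of the opening. A 99 mm thick head sits across the top of both jambs, spanning the full outside width of the frame.


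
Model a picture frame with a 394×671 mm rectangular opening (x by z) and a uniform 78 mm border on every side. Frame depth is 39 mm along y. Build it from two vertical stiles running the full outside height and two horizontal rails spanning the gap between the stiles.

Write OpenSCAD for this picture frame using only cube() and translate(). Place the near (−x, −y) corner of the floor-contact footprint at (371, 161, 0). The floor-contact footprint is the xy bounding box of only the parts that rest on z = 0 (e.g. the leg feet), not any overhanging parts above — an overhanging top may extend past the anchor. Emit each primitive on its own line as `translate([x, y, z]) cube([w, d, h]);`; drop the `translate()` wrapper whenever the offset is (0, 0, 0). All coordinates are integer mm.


translate([371, 161, 0]) cube([78, 39, 827]);
translate([843, 161, 0]) cube([78, 39, 827]);
translate([449, 161, 0]) cube([394, 39, 78]);
translate([449, 161, 749]) cube([394, 39, 78]);


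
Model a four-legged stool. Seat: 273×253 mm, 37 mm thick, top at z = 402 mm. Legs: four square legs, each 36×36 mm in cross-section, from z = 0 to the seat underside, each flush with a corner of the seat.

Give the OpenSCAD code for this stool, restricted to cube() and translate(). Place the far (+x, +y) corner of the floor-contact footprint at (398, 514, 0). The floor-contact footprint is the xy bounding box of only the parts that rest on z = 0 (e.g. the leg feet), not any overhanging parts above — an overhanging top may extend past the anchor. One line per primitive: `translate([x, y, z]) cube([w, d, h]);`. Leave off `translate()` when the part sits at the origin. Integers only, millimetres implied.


translate([125, 261, 365]) cube([273, 253, 37]);
translate([125, 261, 0]) cube([36, 36, 365]);
translate([362, 261, 0]) cube([36, 36, 365]);
translate([125, 478, 0]) cube([36, 36, 365]);
translate([362, 478, 0]) cube([36, 36, 365]);


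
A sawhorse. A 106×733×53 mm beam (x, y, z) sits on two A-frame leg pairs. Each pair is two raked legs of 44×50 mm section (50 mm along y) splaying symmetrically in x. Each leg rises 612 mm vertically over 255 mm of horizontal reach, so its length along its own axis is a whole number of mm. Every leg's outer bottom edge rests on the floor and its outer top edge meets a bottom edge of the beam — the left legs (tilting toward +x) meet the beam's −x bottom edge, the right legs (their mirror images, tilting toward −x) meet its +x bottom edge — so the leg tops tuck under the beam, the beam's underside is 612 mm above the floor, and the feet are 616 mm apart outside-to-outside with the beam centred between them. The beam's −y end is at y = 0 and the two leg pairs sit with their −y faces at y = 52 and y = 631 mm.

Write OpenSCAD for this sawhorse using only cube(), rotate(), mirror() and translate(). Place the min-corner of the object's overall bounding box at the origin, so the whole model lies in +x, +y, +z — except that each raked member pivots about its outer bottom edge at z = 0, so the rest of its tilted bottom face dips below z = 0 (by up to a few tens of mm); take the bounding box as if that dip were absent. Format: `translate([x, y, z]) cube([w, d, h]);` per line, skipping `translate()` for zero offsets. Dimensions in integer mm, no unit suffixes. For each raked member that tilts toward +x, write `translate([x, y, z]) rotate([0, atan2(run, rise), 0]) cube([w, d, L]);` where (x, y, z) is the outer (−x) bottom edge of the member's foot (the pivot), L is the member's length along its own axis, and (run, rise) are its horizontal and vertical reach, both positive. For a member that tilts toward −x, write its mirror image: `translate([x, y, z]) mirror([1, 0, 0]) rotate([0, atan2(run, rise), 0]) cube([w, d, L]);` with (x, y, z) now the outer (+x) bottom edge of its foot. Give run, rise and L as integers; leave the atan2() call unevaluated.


translate([255, 0, 612]) cube([106, 733, 53]);
translate([0, 52, 0]) rotate([0, atan2(255, 612), 0]) cube([44, 50, 663]);
translate([616, 52, 0]) mirror([1, 0, 0]) rotate([0, atan2(255, 612), 0]) cube([44, 50, 663]);
translate([0, 631, 0]) rotate([0, atan2(255, 612), 0]) cube([44, 50, 663]);
translate([616, 631, 0]) mirror([1, 0, 0]) rotate([0, atan2(255, 612), 0]) cube([44, 50, 663]);


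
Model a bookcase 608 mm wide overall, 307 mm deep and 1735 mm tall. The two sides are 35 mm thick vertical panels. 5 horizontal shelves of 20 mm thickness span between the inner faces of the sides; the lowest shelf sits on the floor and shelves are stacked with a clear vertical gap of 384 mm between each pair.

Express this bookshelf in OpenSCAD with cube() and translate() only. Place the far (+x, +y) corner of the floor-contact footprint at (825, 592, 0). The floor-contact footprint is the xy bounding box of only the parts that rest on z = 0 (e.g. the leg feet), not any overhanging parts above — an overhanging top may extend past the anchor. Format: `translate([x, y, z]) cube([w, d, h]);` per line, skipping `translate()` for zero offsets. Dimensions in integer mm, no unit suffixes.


translate([217, 285, 0]) cube([35, 307, 1735]);
translate([790, 285, 0]) cube([35, 307, 1735]);
translate([252, 285, 0]) cube([538, 307, 20]);
translate([252, 285, 404]) cube([538, 307, 20]);
translate([252, 285, 808]) cube([538, 307, 20]);
translate([252, 285, 1212]) cube([538, 307, 20]);
translate([252, 285, 1616]) cube([538, 307, 20]);


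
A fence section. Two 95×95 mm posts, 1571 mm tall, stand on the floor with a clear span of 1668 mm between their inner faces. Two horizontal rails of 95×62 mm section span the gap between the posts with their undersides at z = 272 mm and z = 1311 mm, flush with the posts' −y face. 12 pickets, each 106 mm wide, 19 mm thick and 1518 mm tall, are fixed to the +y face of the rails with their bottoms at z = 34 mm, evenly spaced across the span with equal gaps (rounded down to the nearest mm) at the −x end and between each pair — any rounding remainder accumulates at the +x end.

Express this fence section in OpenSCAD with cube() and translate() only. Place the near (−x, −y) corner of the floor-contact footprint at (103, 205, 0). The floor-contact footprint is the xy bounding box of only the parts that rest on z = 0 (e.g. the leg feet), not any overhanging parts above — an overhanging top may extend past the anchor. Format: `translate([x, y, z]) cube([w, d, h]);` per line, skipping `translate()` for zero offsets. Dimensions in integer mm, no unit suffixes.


translate([103, 205, 0]) cube([95, 95, 1571]);
translate([1866, 205, 0]) cube([95, 95, 1571]);
translate([198, 205, 272]) cube([1668, 95, 62]);
translate([198, 205, 1311]) cube([1668, 95, 62]);
translate([228, 300, 34]) cube([106, 19, 1518]);
translate([364, 300, 34]) cube([106, 19, 1518]);
translate([500, 300, 34]) cube([106, 19, 1518]);
translate([636, 300, 34]) cube([106, 19, 1518]);
translate([772, 300, 34]) cube([106, 19, 1518]);
translate([908, 300, 34]) cube([106, 19, 1518]);
translate([1044, 300, 34]) cube([106, 19, 1518]);
translate([1180, 300, 34]) cube([106, 19, 1518]);
translate([1316, 300, 34]) cube([106, 19, 1518]);
translate([1452, 300, 34]) cube([106, 19, 1518]);
translate([1588, 300, 34]) cube([106, 19, 1518]);
translate([1724, 300, 34]) cube([106, 19, 1518]);


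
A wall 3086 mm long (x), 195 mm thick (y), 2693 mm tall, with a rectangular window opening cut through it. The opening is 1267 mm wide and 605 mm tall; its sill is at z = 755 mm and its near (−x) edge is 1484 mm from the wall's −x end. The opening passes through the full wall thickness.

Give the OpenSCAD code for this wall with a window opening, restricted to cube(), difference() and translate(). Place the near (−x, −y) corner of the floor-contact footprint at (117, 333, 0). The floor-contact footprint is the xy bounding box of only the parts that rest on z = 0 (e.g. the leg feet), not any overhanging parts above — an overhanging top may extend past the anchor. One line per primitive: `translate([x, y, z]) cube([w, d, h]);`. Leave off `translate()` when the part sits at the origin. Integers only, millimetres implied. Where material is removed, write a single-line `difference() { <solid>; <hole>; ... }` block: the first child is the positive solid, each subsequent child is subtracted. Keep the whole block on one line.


difference() { translate([117, 333, 0]) cube([3086, 195, 2693]); translate([1601, 333, 755]) cube([1267, 195, 605]); }


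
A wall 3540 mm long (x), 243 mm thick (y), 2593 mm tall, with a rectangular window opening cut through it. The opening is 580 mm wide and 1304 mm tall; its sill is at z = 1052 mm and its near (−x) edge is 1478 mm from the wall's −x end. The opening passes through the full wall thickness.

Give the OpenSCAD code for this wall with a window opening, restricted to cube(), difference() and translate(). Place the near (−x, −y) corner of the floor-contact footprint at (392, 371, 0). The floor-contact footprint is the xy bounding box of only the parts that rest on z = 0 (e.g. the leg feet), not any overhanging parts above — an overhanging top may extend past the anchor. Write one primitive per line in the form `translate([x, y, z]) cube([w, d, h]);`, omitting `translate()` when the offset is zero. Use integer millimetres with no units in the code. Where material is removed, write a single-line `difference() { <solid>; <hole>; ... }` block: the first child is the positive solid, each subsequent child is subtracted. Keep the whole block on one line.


difference() { translate([392, 371, 0]) cube([3540, 243, 2593]); translate([1870, 371, 1052]) cube([580, 243, 1304]); }


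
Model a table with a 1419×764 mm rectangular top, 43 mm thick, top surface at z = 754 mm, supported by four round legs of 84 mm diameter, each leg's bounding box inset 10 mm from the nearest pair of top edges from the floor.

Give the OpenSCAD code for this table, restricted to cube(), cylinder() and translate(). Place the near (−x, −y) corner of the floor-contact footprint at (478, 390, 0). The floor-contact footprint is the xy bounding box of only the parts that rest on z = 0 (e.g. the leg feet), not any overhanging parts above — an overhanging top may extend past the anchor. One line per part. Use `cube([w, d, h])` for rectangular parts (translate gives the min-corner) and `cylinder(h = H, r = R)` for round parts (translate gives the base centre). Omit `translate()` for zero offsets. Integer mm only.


translate([468, 380, 711]) cube([1419, 764, 43]);
translate([520, 432, 0]) cylinder(h = 711, r = 42);
translate([1835, 432, 0]) cylinder(h = 711, r = 42);
translate([520, 1092, 0]) cylinder(h = 711, r = 42);
translate([1835, 1092, 0]) cylinder(h = 711, r = 42);


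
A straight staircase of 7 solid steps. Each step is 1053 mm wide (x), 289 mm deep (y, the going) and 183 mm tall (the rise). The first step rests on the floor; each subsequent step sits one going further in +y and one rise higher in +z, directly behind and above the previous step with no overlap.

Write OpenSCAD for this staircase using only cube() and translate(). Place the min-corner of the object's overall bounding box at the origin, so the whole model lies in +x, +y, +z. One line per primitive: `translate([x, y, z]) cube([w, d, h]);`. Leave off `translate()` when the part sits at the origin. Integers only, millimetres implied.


cube([1053, 289, 183]);
translate([0, 289, 183]) cube([1053, 289, 183]);
translate([0, 578, 366]) cube([1053, 289, 183]);
translate([0, 867, 549]) cube([1053, 289, 183]);
translate([0, 1156, 732]) cube([1053, 289, 183]);
translate([0, 1445, 915]) cube([1053, 289, 183]);
translate([0, 1734, 1098]) cube([1053, 289, 183]);


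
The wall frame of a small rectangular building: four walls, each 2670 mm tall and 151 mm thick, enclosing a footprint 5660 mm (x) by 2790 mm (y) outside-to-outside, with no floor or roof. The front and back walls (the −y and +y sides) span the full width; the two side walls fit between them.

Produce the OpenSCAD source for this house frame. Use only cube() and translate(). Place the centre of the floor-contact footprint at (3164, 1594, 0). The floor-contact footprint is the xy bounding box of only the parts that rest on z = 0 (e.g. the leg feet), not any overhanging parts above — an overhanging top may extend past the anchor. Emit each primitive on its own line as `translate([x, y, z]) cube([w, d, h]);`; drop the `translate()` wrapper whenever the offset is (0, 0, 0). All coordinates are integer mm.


translate([334, 199, 0]) cube([5660, 151, 2670]);
translate([334, 2838, 0]) cube([5660, 151, 2670]);
translate([334, 350, 0]) cube([151, 2488, 2670]);
translate([5843, 350, 0]) cube([151, 2488, 2670]);


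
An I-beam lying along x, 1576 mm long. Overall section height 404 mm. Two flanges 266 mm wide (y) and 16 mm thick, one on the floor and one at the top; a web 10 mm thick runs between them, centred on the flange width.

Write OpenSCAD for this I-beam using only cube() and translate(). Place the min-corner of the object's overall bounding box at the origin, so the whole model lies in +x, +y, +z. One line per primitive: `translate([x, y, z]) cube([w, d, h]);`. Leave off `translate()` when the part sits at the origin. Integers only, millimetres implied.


cube([1576, 266, 16]);
translate([0, 128, 16]) cube([1576, 10, 372]);
translate([0, 0, 388]) cube([1576, 266, 16]);


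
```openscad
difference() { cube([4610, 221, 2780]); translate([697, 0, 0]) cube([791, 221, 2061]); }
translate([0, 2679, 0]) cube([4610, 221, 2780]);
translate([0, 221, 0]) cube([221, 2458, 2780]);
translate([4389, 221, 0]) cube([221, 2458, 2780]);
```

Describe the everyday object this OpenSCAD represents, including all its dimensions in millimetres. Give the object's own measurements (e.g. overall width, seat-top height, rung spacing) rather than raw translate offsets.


A single room: four walls, each 2780 mm tall and 221 mm thick, enclosing an outside footprint 4610×2900 mm (x × y), no floor or roof. The front and back walls (−y and +y sides) run the full x-width; the side walls fit between their inner faces. A door opening 791 mm wide and 2061 mm tall is cut through the front wall from the floor up, its −x edge 697 mm from the wall's −x end.


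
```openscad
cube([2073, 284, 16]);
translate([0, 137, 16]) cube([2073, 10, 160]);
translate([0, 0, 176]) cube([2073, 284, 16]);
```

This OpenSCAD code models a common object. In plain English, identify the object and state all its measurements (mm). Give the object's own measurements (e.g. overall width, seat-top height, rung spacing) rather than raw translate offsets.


An I-beam lying along x, 2073 mm long. Overall section height 192 mm. Two flanges 284 mm wide (y) and 16 mm thick, one on the floor and one at the top; a web 10 mm thick runs between them, centred on the flange width.


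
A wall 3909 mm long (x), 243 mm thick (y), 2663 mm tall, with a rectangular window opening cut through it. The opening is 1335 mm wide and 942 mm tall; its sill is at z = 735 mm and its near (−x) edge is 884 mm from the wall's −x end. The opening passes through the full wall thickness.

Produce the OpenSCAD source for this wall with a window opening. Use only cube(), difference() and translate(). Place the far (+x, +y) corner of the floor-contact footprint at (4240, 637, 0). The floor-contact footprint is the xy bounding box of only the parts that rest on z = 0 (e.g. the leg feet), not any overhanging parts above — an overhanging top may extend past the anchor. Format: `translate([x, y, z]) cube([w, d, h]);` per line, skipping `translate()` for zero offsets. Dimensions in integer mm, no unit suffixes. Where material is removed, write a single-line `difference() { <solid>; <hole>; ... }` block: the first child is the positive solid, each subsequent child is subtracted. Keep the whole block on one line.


difference() { translate([331, 394, 0]) cube([3909, 243, 2663]); translate([1215, 394, 735]) cube([1335, 243, 942]); }


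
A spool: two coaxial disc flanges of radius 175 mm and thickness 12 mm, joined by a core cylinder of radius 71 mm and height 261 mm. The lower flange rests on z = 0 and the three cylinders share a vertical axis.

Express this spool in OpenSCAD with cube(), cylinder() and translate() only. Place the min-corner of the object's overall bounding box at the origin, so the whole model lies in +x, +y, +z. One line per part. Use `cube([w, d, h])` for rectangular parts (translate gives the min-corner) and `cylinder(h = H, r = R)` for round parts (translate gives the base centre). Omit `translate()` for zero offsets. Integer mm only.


translate([175, 175, 0]) cylinder(h = 12, r = 175);
translate([175, 175, 12]) cylinder(h = 261, r = 71);
translate([175, 175, 273]) cylinder(h = 12, r = 175);


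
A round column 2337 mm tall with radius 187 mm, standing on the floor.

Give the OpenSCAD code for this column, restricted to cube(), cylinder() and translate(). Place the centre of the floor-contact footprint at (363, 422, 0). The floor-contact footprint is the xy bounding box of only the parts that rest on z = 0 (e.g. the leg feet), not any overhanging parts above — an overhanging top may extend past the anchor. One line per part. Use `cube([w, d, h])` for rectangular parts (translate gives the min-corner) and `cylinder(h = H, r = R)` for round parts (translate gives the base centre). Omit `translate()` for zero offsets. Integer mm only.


translate([363, 422, 0]) cylinder(h = 2337, r = 187);


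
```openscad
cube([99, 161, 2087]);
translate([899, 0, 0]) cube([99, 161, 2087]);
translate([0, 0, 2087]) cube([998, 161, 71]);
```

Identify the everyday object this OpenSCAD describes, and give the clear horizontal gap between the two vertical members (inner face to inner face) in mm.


A door frame. The clear opening width is 800 mm.

Two 2087 mm tall posts with a header on top — a door frame. The left jamb is 99 mm wide at x = 0; the right jamb starts at x = 899. The clear opening is 899 − 99 = 800 mm.


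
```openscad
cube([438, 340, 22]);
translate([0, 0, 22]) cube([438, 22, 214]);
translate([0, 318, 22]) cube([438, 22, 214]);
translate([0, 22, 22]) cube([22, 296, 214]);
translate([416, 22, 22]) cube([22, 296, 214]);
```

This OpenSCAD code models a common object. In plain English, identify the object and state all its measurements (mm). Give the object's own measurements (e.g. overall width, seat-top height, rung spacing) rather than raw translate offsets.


An open-topped rectangular box: outside dimensions 438×340×236 mm, with a uniform wall and base thickness of 22 mm. The base is a full 438×340 slab on the floor; four walls sit on top of the base. The front and back walls (the −y and +y sides) span the full width; the two side walls fit between them.


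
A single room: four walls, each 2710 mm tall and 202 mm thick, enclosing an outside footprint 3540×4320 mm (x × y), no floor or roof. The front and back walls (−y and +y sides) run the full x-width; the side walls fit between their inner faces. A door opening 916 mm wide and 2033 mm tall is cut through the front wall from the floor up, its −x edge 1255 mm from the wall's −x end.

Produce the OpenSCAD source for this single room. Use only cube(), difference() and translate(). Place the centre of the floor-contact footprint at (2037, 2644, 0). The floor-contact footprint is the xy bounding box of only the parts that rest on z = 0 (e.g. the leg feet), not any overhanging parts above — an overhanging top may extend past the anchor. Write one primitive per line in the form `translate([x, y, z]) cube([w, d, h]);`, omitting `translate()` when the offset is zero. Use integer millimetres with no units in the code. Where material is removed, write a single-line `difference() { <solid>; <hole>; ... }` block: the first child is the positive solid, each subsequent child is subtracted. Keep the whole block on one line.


difference() { translate([267, 484, 0]) cube([3540, 202, 2710]); translate([1522, 484, 0]) cube([916, 202, 2033]); }
translate([267, 4602, 0]) cube([3540, 202, 2710]);
translate([267, 686, 0]) cube([202, 3916, 2710]);
translate([3605, 686, 0]) cube([202, 3916, 2710]);


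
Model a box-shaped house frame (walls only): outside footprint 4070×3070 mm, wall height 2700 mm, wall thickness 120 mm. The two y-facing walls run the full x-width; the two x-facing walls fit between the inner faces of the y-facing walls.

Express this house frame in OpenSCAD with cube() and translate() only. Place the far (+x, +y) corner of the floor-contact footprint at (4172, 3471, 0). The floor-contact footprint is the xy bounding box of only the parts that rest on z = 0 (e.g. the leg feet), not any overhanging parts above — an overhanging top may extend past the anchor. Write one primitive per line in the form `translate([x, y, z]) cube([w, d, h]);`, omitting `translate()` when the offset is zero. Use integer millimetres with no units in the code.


translate([102, 401, 0]) cube([4070, 120, 2700]);
translate([102, 3351, 0]) cube([4070, 120, 2700]);
translate([102, 521, 0]) cube([120, 2830, 2700]);
translate([4052, 521, 0]) cube([120, 2830, 2700]);


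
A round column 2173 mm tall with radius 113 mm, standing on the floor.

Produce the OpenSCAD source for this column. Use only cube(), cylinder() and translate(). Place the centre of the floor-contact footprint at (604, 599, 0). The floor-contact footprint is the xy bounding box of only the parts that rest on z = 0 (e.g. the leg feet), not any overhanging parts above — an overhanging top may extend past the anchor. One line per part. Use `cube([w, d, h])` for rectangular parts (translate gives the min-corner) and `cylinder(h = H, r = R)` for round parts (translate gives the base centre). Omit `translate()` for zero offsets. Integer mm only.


translate([604, 599, 0]) cylinder(h = 2173, r = 113);


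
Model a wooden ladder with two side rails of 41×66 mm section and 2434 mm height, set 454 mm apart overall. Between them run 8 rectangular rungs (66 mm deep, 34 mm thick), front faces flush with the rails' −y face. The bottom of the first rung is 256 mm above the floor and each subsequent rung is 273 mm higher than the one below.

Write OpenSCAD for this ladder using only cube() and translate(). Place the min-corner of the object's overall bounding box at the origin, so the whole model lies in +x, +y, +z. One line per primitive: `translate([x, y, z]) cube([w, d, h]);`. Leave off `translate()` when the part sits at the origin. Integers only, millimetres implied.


cube([41, 66, 2434]);
translate([413, 0, 0]) cube([41, 66, 2434]);
translate([41, 0, 256]) cube([372, 66, 34]);
translate([41, 0, 529]) cube([372, 66, 34]);
translate([41, 0, 802]) cube([372, 66, 34]);
translate([41, 0, 1075]) cube([372, 66, 34]);
translate([41, 0, 1348]) cube([372, 66, 34]);
translate([41, 0, 1621]) cube([372, 66, 34]);
translate([41, 0, 1894]) cube([372, 66, 34]);
translate([41, 0, 2167]) cube([372, 66, 34]);


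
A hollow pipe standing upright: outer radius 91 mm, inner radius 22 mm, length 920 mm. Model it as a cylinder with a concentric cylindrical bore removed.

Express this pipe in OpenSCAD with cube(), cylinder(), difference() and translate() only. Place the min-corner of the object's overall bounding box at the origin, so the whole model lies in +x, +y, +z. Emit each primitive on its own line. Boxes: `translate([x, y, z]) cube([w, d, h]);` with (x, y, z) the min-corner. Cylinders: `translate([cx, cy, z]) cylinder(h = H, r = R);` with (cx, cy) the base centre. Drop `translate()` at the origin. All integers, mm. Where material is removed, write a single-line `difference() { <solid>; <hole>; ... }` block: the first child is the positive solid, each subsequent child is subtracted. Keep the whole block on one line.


difference() { translate([91, 91, 0]) cylinder(h = 920, r = 91); translate([91, 91, 0]) cylinder(h = 920, r = 22); }


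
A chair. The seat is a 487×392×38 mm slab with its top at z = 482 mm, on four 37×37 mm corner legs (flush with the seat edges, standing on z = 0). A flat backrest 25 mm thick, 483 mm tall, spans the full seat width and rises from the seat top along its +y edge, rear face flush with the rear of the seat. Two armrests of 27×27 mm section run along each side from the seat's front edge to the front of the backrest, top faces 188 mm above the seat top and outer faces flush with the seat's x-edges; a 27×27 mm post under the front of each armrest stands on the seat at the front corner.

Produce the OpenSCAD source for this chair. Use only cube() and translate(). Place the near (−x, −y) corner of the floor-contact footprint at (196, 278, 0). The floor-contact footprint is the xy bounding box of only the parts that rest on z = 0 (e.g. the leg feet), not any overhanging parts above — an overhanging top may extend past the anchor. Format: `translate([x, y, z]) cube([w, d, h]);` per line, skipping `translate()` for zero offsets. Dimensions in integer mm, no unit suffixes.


translate([196, 278, 444]) cube([487, 392, 38]);
translate([196, 278, 0]) cube([37, 37, 444]);
translate([646, 278, 0]) cube([37, 37, 444]);
translate([196, 633, 0]) cube([37, 37, 444]);
translate([646, 633, 0]) cube([37, 37, 444]);
translate([196, 645, 482]) cube([487, 25, 483]);
translate([196, 278, 643]) cube([27, 367, 27]);
translate([656, 278, 643]) cube([27, 367, 27]);
translate([196, 278, 482]) cube([27, 27, 161]);
translate([656, 278, 482]) cube([27, 27, 161]);


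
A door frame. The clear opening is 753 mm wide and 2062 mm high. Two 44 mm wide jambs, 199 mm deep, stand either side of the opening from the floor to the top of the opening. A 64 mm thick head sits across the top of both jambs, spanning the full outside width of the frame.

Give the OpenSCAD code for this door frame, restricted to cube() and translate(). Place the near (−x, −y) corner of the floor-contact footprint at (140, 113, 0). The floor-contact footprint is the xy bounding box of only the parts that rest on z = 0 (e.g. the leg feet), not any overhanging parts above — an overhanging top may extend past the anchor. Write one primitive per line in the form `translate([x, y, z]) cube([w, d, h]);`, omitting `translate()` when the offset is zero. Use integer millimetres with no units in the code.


translate([140, 113, 0]) cube([44, 199, 2062]);
translate([937, 113, 0]) cube([44, 199, 2062]);
translate([140, 113, 2062]) cube([841, 199, 64]);


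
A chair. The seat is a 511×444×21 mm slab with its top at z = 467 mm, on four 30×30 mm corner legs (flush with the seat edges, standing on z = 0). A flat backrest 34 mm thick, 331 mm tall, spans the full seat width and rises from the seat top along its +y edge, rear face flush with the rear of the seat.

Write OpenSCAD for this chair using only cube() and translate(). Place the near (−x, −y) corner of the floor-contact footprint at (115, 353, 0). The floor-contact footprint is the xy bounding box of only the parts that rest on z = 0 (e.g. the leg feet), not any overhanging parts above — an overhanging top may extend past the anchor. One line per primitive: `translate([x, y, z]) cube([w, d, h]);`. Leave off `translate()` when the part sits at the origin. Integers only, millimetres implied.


translate([115, 353, 446]) cube([511, 444, 21]);
translate([115, 353, 0]) cube([30, 30, 446]);
translate([596, 353, 0]) cube([30, 30, 446]);
translate([115, 767, 0]) cube([30, 30, 446]);
translate([596, 767, 0]) cube([30, 30, 446]);
translate([115, 763, 467]) cube([511, 34, 331]);


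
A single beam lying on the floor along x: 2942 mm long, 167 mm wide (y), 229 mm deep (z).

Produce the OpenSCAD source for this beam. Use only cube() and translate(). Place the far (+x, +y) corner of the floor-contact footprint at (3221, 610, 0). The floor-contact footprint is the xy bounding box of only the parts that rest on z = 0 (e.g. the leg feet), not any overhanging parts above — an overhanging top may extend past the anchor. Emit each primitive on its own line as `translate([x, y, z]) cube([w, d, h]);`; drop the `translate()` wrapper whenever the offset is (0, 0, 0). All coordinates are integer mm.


translate([279, 443, 0]) cube([2942, 167, 229]);


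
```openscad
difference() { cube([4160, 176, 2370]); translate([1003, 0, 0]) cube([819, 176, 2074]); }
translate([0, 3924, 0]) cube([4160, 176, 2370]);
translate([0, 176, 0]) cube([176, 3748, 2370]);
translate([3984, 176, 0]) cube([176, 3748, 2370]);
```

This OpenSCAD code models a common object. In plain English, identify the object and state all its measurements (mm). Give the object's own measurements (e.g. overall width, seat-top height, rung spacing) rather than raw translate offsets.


A single room: four walls, each 2370 mm tall and 176 mm thick, enclosing an outside footprint 4160×4100 mm (x × y), no floor or roof. The front and back walls (−y and +y sides) run the full x-width; the side walls fit between their inner faces. A door opening 819 mm wide and 2074 mm tall is cut through the front wall from the floor up, its −x edge 1003 mm from the wall's −x end.


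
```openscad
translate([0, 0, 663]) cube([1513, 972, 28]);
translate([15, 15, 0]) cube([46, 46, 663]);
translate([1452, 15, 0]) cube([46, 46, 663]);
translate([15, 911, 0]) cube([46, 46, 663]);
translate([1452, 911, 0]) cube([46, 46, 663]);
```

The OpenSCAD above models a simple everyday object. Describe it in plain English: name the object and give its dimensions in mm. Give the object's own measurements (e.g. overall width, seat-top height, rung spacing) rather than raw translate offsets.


A table: top 1513 mm (x) × 972 mm (y), 28 mm thick, upper face at z = 691 mm, on four 46×46 mm square legs, each inset 15 mm from the nearest pair of top edges from z = 0 to the bottom of the top.


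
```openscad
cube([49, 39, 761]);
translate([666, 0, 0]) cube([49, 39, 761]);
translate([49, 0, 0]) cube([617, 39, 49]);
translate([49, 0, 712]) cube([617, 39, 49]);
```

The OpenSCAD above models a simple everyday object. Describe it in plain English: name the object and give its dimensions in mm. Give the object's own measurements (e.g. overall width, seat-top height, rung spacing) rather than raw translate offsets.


A rectangular picture frame lying in the x–z plane (depth along y). The opening is 617 mm wide (x) by 663 mm tall (z), surrounded by a border 49 mm wide on all four sides. The frame is 39 mm deep and is made of two full-height vertical stiles with two horizontal rails fitted between them.


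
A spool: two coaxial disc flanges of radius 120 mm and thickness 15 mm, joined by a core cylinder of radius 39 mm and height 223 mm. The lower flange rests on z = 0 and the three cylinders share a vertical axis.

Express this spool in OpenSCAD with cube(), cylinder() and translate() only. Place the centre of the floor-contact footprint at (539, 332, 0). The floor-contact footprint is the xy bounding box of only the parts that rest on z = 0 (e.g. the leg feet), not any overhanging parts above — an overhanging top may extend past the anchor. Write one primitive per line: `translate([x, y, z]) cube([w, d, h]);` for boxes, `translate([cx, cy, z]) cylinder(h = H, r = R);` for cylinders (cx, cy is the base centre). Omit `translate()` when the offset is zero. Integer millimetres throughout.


translate([539, 332, 0]) cylinder(h = 15, r = 120);
translate([539, 332, 15]) cylinder(h = 223, r = 39);
translate([539, 332, 238]) cylinder(h = 15, r = 120);


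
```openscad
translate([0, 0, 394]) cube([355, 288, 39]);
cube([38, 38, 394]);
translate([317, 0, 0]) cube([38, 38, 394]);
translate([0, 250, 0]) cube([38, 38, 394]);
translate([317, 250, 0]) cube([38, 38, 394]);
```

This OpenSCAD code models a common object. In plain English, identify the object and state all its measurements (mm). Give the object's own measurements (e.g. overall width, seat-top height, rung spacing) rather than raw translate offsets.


A four-legged stool. The seat is a 355×288×39 mm slab whose top surface is at z = 433 mm; four square legs, each 38×38 mm in cross-section, run from the floor (z = 0) to the underside of the seat, each flush with a corner of the seat.


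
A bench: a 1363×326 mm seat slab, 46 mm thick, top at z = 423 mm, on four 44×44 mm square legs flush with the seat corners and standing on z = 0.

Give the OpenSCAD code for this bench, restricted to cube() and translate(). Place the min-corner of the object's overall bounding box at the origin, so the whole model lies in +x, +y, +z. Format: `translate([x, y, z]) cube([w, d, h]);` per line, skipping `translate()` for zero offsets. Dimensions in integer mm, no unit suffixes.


// leg_h = 423 − 46 = 377
translate([0, 0, 377]) cube([1363, 326, 46]);
cube([44, 44, 377]);
translate([0, 282, 0]) cube([44, 44, 377]);
translate([1319, 0, 0]) cube([44, 44, 377]);
translate([1319, 282, 0]) cube([44, 44, 377]);


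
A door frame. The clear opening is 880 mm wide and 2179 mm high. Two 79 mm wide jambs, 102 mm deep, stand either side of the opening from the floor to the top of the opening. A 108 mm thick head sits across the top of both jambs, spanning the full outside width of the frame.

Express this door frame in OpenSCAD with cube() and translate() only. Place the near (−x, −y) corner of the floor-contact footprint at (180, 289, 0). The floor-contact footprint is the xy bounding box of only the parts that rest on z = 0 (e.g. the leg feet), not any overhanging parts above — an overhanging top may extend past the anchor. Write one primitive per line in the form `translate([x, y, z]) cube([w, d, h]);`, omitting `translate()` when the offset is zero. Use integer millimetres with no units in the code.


translate([180, 289, 0]) cube([79, 102, 2179]);
translate([1139, 289, 0]) cube([79, 102, 2179]);
translate([180, 289, 2179]) cube([1038, 102, 108]);
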